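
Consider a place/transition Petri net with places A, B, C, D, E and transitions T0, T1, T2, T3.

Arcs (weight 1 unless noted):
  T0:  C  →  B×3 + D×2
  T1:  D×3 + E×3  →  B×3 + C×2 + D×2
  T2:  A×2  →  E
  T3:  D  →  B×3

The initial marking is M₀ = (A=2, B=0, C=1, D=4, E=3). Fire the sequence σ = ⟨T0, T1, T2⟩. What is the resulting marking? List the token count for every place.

step 1: fire T0:  (A=2, B=0, C=1, D=4, E=3) → (A=2, B=3, C=0, D=6, E=3)
step 2: fire T1:  (A=2, B=3, C=0, D=6, E=3) → (A=2, B=6, C=2, D=5, E=0)
step 3: fire T2:  (A=2, B=6, C=2, D=5, E=0) → (A=0, B=6, C=2, D=5, E=1)

(A=0, B=6, C=2, D=5, E=1)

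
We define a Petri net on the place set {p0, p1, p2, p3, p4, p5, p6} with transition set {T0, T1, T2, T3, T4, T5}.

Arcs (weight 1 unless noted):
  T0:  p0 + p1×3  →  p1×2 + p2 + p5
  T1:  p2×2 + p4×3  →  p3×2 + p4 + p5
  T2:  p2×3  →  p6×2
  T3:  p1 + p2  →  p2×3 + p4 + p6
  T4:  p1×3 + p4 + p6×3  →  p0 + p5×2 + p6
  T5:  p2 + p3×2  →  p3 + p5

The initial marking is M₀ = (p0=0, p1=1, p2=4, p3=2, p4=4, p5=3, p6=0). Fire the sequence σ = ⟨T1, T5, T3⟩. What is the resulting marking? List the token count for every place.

step 1: fire T1:  (p0=0, p1=1, p2=4, p3=2, p4=4, p5=3, p6=0) → (p0=0, p1=1, p2=2, p3=4, p4=2, p5=4, p6=0)
step 2: fire T5:  (p0=0, p1=1, p2=2, p3=4, p4=2, p5=4, p6=0) → (p0=0, p1=1, p2=1, p3=3, p4=2, p5=5, p6=0)
step 3: fire T3:  (p0=0, p1=1, p2=1, p3=3, p4=2, p5=5, p6=0) → (p0=0, p1=0, p2=3, p3=3, p4=3, p5=5, p6=1)

(p0=0, p1=0, p2=3, p3=3, p4=3, p5=5, p6=1)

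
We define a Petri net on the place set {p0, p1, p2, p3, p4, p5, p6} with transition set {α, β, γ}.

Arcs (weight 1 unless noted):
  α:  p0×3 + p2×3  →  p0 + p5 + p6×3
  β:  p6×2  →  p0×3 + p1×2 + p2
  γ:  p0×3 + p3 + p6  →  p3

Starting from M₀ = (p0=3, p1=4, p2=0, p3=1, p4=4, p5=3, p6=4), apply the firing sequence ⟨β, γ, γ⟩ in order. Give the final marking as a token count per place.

step 1: fire β:  (p0=3, p1=4, p2=0, p3=1, p4=4, p5=3, p6=4) → (p0=6, p1=6, p2=1, p3=1, p4=4, p5=3, p6=2)
step 2: fire γ:  (p0=6, p1=6, p2=1, p3=1, p4=4, p5=3, p6=2) → (p0=3, p1=6, p2=1, p3=1, p4=4, p5=3, p6=1)
step 3: fire γ:  (p0=3, p1=6, p2=1, p3=1, p4=4, p5=3, p6=1) → (p0=0, p1=6, p2=1, p3=1, p4=4, p5=3, p6=0)

(p0=0, p1=6, p2=1, p3=1, p4=4, p5=3, p6=0)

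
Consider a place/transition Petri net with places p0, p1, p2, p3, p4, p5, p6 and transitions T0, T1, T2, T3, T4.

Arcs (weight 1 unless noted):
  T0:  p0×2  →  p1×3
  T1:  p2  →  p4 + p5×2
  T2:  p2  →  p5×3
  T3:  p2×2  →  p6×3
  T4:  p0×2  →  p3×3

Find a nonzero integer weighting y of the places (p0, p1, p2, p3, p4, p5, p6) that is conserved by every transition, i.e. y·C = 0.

y = (p0:3, p1:2, p2:0, p3:2, p4:0, p5:0, p6:0)

Incidence matrix C (rows=places, cols=transitions):
       T0   T1   T2   T3   T4
   p0  -2    0    0    0   -2
   p1   3    0    0    0    0
   p2   0   -1   -1   -2    0
   p3   0    0    0    0    3
   p4   0    1    0    0    0
   p5   0    2    3    0    0
   p6   0    0    0    3    0

Candidate y = [3, 2, 0, 2, 0, 0, 0]; check y·C column-wise:
  col T0: 3·-2 + 2·3 + 2·0 = 0
  col T1: 3·0 + 2·0 + 0·-1 + 2·0 + 0·1 + 0·2 = 0
  col T2: 3·0 + 2·0 + 0·-1 + 2·0 + 0·3 = 0
  col T3: 3·0 + 2·0 + 0·-2 + 2·0 + 0·3 = 0
  col T4: 3·-2 + 2·0 + 2·3 = 0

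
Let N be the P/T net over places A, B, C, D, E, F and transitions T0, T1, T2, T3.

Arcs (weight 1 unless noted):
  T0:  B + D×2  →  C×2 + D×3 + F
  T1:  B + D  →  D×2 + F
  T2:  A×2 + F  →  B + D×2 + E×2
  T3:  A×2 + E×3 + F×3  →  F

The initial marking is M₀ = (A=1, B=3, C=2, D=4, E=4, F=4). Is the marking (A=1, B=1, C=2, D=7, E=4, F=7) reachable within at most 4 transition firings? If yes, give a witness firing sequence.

depth 0: 1 marking
depth 1: 3 markings reached so far
depth 2: 6 markings reached so far
depth 3: 10 markings reached so far
depth 4: 10 markings reached so far
(frontier empty at depth 4; search complete)
target is not among the 10 markings reachable within 4 steps

NO — not reachable within 4 firings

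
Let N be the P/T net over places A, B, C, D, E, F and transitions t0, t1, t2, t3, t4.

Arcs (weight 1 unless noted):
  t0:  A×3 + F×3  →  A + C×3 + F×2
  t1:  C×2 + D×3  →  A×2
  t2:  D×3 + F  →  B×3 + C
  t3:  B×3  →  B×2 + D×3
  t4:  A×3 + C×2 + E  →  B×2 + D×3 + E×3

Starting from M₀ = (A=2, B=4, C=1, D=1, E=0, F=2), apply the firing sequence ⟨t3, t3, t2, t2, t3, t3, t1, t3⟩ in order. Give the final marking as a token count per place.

(A=4, B=5, C=1, D=7, E=0, F=0)

step 1: fire t3:  (A=2, B=4, C=1, D=1, E=0, F=2) → (A=2, B=3, C=1, D=4, E=0, F=2)
step 2: fire t3:  (A=2, B=3, C=1, D=4, E=0, F=2) → (A=2, B=2, C=1, D=7, E=0, F=2)
step 3: fire t2:  (A=2, B=2, C=1, D=7, E=0, F=2) → (A=2, B=5, C=2, D=4, E=0, F=1)
step 4: fire t2:  (A=2, B=5, C=2, D=4, E=0, F=1) → (A=2, B=8, C=3, D=1, E=0, F=0)
step 5: fire t3:  (A=2, B=8, C=3, D=1, E=0, F=0) → (A=2, B=7, C=3, D=4, E=0, F=0)
step 6: fire t3:  (A=2, B=7, C=3, D=4, E=0, F=0) → (A=2, B=6, C=3, D=7, E=0, F=0)
step 7: fire t1:  (A=2, B=6, C=3, D=7, E=0, F=0) → (A=4, B=6, C=1, D=4, E=0, F=0)
step 8: fire t3:  (A=4, B=6, C=1, D=4, E=0, F=0) → (A=4, B=5, C=1, D=7, E=0, F=0)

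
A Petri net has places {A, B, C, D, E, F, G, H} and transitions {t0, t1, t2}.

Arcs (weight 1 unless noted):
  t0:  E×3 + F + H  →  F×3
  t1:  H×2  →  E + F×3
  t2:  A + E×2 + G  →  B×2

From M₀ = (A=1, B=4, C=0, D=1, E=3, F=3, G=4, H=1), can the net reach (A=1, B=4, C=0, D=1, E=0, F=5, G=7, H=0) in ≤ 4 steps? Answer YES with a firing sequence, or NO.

depth 0: 1 marking
depth 1: 3 markings reached so far
depth 2: 3 markings reached so far
(frontier empty at depth 2; search complete)
target is not among the 3 markings reachable within 4 steps

NO — not reachable within 4 firings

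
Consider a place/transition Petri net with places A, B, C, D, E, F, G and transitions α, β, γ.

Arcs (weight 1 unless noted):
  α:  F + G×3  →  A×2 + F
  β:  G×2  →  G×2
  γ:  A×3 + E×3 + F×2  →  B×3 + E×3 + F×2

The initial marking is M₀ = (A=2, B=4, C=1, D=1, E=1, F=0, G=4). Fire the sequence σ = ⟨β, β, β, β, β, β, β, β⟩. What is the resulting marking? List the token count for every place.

step 1: fire β:  (A=2, B=4, C=1, D=1, E=1, F=0, G=4) → (A=2, B=4, C=1, D=1, E=1, F=0, G=4)
step 2: fire β:  (A=2, B=4, C=1, D=1, E=1, F=0, G=4) → (A=2, B=4, C=1, D=1, E=1, F=0, G=4)
step 3: fire β:  (A=2, B=4, C=1, D=1, E=1, F=0, G=4) → (A=2, B=4, C=1, D=1, E=1, F=0, G=4)
step 4: fire β:  (A=2, B=4, C=1, D=1, E=1, F=0, G=4) → (A=2, B=4, C=1, D=1, E=1, F=0, G=4)
step 5: fire β:  (A=2, B=4, C=1, D=1, E=1, F=0, G=4) → (A=2, B=4, C=1, D=1, E=1, F=0, G=4)
step 6: fire β:  (A=2, B=4, C=1, D=1, E=1, F=0, G=4) → (A=2, B=4, C=1, D=1, E=1, F=0, G=4)
step 7: fire β:  (A=2, B=4, C=1, D=1, E=1, F=0, G=4) → (A=2, B=4, C=1, D=1, E=1, F=0, G=4)
step 8: fire β:  (A=2, B=4, C=1, D=1, E=1, F=0, G=4) → (A=2, B=4, C=1, D=1, E=1, F=0, G=4)

(A=2, B=4, C=1, D=1, E=1, F=0, G=4)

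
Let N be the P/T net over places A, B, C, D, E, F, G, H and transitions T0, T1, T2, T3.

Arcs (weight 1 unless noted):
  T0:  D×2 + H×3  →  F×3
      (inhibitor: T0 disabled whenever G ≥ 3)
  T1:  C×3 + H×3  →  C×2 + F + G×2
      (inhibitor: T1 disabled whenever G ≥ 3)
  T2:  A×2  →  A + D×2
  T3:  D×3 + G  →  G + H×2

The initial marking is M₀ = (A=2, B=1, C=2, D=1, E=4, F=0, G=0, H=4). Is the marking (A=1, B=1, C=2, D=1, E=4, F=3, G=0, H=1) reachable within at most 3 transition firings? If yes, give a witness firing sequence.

step 1: fire T2:  (A=2, B=1, C=2, D=1, E=4, F=0, G=0, H=4) → (A=1, B=1, C=2, D=3, E=4, F=0, G=0, H=4)
step 2: fire T0:  (A=1, B=1, C=2, D=3, E=4, F=0, G=0, H=4) → (A=1, B=1, C=2, D=1, E=4, F=3, G=0, H=1)

YES — reachable via ⟨T2, T0⟩ (2 firings)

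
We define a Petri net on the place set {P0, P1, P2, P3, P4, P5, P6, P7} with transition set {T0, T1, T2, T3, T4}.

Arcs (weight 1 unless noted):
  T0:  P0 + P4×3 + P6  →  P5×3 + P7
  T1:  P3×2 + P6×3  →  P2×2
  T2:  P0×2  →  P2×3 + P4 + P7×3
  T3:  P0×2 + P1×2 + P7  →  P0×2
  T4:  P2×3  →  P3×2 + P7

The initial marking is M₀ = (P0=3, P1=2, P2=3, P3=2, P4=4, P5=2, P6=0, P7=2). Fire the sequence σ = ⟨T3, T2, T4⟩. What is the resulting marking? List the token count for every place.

step 1: fire T3:  (P0=3, P1=2, P2=3, P3=2, P4=4, P5=2, P6=0, P7=2) → (P0=3, P1=0, P2=3, P3=2, P4=4, P5=2, P6=0, P7=1)
step 2: fire T2:  (P0=3, P1=0, P2=3, P3=2, P4=4, P5=2, P6=0, P7=1) → (P0=1, P1=0, P2=6, P3=2, P4=5, P5=2, P6=0, P7=4)
step 3: fire T4:  (P0=1, P1=0, P2=6, P3=2, P4=5, P5=2, P6=0, P7=4) → (P0=1, P1=0, P2=3, P3=4, P4=5, P5=2, P6=0, P7=5)

(P0=1, P1=0, P2=3, P3=4, P4=5, P5=2, P6=0, P7=5)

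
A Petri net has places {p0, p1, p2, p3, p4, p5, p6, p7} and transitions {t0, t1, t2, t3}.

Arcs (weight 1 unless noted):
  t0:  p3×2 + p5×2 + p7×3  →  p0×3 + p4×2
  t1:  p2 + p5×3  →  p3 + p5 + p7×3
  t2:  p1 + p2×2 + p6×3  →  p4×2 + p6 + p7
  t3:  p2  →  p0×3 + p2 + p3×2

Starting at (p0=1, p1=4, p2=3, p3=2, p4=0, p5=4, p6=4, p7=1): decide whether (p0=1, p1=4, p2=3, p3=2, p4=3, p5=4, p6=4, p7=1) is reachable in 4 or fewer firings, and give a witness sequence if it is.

NO — not reachable within 4 firings

depth 0: 1 marking
depth 1: 4 markings reached so far
depth 2: 9 markings reached so far
depth 3: 15 markings reached so far
depth 4: 21 markings reached so far
target is not among the 21 markings reachable within 4 steps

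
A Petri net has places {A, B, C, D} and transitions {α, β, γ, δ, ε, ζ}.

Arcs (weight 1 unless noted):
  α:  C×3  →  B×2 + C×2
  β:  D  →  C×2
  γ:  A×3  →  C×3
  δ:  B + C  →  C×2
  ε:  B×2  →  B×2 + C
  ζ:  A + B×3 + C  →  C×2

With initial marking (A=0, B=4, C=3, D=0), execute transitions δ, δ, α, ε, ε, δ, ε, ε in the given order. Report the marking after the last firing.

step 1: fire δ:  (A=0, B=4, C=3, D=0) → (A=0, B=3, C=4, D=0)
step 2: fire δ:  (A=0, B=3, C=4, D=0) → (A=0, B=2, C=5, D=0)
step 3: fire α:  (A=0, B=2, C=5, D=0) → (A=0, B=4, C=4, D=0)
step 4: fire ε:  (A=0, B=4, C=4, D=0) → (A=0, B=4, C=5, D=0)
step 5: fire ε:  (A=0, B=4, C=5, D=0) → (A=0, B=4, C=6, D=0)
step 6: fire δ:  (A=0, B=4, C=6, D=0) → (A=0, B=3, C=7, D=0)
step 7: fire ε:  (A=0, B=3, C=7, D=0) → (A=0, B=3, C=8, D=0)
step 8: fire ε:  (A=0, B=3, C=8, D=0) → (A=0, B=3, C=9, D=0)

(A=0, B=3, C=9, D=0)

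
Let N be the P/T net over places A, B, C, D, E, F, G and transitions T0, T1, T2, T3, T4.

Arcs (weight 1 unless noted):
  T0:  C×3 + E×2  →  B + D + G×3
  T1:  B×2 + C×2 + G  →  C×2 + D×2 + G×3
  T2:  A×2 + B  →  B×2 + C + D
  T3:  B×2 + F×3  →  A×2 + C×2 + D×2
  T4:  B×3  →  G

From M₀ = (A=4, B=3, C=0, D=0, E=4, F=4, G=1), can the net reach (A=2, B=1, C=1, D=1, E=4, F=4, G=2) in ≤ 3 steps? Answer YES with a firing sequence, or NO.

step 1: fire T2:  (A=4, B=3, C=0, D=0, E=4, F=4, G=1) → (A=2, B=4, C=1, D=1, E=4, F=4, G=1)
step 2: fire T4:  (A=2, B=4, C=1, D=1, E=4, F=4, G=1) → (A=2, B=1, C=1, D=1, E=4, F=4, G=2)

YES — reachable via ⟨T2, T4⟩ (2 firings)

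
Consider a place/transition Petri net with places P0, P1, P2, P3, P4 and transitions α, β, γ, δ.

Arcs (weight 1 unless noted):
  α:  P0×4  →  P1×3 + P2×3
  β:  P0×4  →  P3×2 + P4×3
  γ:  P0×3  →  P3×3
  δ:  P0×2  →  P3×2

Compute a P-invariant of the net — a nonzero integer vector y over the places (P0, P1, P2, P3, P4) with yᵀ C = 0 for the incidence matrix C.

y = (P0:0, P1:1, P2:-1, P3:0, P4:0)

Incidence matrix C (rows=places, cols=transitions):
        α    β    γ    δ
   P0  -4   -4   -3   -2
   P1   3    0    0    0
   P2   3    0    0    0
   P3   0    2    3    2
   P4   0    3    0    0

Candidate y = [0, 1, -1, 0, 0]; check y·C column-wise:
  col α: 0·-4 + 1·3 + -1·3 = 0
  col β: 0·-4 + 1·0 + -1·0 + 0·2 + 0·3 = 0
  col γ: 0·-3 + 1·0 + -1·0 + 0·3 = 0
  col δ: 0·-2 + 1·0 + -1·0 + 0·2 = 0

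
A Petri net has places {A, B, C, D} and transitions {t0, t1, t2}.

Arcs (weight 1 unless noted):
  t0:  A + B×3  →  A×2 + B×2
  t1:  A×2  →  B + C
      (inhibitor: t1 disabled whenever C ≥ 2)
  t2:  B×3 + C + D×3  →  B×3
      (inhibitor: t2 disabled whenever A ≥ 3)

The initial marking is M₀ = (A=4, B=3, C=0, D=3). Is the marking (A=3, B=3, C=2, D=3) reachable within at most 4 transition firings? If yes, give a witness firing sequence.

NO — not reachable within 4 firings

depth 0: 1 marking
depth 1: 3 markings reached so far
depth 2: 6 markings reached so far
depth 3: 10 markings reached so far
depth 4: 13 markings reached so far
target is not among the 13 markings reachable within 4 steps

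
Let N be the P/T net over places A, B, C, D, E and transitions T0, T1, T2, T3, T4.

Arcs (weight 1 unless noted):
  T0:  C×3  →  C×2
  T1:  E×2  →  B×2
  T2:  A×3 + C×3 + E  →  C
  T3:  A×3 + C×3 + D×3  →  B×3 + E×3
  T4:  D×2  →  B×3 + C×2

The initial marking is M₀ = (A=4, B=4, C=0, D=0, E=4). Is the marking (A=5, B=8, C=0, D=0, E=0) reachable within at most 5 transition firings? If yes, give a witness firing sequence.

depth 0: 1 marking
depth 1: 2 markings reached so far
depth 2: 3 markings reached so far
depth 3: 3 markings reached so far
(frontier empty at depth 3; search complete)
target is not among the 3 markings reachable within 5 steps

NO — not reachable within 5 firings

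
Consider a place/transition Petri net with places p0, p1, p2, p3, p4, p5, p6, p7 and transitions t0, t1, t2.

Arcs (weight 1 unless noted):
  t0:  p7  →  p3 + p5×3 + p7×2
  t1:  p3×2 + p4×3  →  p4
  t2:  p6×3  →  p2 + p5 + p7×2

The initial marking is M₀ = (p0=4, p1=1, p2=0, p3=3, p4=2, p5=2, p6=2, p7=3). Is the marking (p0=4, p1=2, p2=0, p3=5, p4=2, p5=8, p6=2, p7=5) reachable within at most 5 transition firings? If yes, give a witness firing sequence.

NO — not reachable within 5 firings

depth 0: 1 marking
depth 1: 2 markings reached so far
depth 2: 3 markings reached so far
depth 3: 4 markings reached so far
depth 4: 5 markings reached so far
depth 5: 6 markings reached so far
target is not among the 6 markings reachable within 5 steps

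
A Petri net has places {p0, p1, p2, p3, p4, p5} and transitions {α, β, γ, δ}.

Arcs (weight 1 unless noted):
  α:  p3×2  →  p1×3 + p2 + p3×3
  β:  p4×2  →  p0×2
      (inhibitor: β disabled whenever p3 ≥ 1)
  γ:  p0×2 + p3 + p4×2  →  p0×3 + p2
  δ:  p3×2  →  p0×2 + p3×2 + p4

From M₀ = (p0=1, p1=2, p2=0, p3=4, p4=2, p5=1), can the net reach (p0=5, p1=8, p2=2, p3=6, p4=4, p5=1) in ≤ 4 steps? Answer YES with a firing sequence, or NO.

step 1: fire α:  (p0=1, p1=2, p2=0, p3=4, p4=2, p5=1) → (p0=1, p1=5, p2=1, p3=5, p4=2, p5=1)
step 2: fire α:  (p0=1, p1=5, p2=1, p3=5, p4=2, p5=1) → (p0=1, p1=8, p2=2, p3=6, p4=2, p5=1)
step 3: fire δ:  (p0=1, p1=8, p2=2, p3=6, p4=2, p5=1) → (p0=3, p1=8, p2=2, p3=6, p4=3, p5=1)
step 4: fire δ:  (p0=3, p1=8, p2=2, p3=6, p4=3, p5=1) → (p0=5, p1=8, p2=2, p3=6, p4=4, p5=1)

YES — reachable via ⟨α, α, δ, δ⟩ (4 firings)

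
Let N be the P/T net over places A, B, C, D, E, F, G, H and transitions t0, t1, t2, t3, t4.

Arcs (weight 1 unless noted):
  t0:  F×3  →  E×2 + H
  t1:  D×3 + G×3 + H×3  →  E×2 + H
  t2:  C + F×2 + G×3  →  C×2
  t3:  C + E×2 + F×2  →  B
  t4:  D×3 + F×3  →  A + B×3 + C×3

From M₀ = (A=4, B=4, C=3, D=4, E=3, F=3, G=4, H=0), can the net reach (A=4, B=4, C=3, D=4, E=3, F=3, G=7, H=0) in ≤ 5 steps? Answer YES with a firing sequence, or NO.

NO — not reachable within 5 firings

depth 0: 1 marking
depth 1: 5 markings reached so far
depth 2: 5 markings reached so far
(frontier empty at depth 2; search complete)
target is not among the 5 markings reachable within 5 steps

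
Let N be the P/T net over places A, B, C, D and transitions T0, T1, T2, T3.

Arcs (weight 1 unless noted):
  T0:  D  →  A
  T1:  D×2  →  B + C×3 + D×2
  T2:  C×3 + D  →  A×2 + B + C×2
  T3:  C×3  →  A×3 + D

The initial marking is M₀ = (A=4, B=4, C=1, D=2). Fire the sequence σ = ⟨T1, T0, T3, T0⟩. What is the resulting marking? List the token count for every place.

step 1: fire T1:  (A=4, B=4, C=1, D=2) → (A=4, B=5, C=4, D=2)
step 2: fire T0:  (A=4, B=5, C=4, D=2) → (A=5, B=5, C=4, D=1)
step 3: fire T3:  (A=5, B=5, C=4, D=1) → (A=8, B=5, C=1, D=2)
step 4: fire T0:  (A=8, B=5, C=1, D=2) → (A=9, B=5, C=1, D=1)

(A=9, B=5, C=1, D=1)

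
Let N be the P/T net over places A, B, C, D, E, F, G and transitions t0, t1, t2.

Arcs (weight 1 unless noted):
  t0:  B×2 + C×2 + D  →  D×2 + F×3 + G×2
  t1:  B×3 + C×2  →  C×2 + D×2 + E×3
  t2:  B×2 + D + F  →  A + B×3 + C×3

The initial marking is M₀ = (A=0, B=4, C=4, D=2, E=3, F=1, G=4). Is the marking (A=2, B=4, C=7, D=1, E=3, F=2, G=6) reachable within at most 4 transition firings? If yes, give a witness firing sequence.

depth 0: 1 marking
depth 1: 4 markings reached so far
depth 2: 7 markings reached so far
depth 3: 10 markings reached so far
depth 4: 13 markings reached so far
target is not among the 13 markings reachable within 4 steps

NO — not reachable within 4 firings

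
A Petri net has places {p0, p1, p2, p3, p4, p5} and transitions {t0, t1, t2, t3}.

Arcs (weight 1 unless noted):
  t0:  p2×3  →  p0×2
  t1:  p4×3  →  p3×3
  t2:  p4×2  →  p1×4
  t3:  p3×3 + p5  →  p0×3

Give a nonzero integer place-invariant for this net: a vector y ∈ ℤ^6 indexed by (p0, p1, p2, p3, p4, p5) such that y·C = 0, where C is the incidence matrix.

y = (p0:6, p1:3, p2:4, p3:6, p4:6, p5:0)

Incidence matrix C (rows=places, cols=transitions):
       t0   t1   t2   t3
   p0   2    0    0    3
   p1   0    0    4    0
   p2  -3    0    0    0
   p3   0    3    0   -3
   p4   0   -3   -2    0
   p5   0    0    0   -1

Candidate y = [6, 3, 4, 6, 6, 0]; check y·C column-wise:
  col t0: 6·2 + 3·0 + 4·-3 + 6·0 + 6·0 = 0
  col t1: 6·0 + 3·0 + 4·0 + 6·3 + 6·-3 = 0
  col t2: 6·0 + 3·4 + 4·0 + 6·0 + 6·-2 = 0
  col t3: 6·3 + 3·0 + 4·0 + 6·-3 + 6·0 + 0·-1 = 0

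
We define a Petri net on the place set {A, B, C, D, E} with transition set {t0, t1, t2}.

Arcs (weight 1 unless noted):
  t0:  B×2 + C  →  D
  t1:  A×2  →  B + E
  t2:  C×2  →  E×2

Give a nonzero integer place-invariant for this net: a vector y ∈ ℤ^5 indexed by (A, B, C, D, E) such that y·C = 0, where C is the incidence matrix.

Incidence matrix C (rows=places, cols=transitions):
       t0   t1   t2
    A   0   -2    0
    B  -2    1    0
    C  -1    0   -2
    D   1    0    0
    E   0    1    2

Candidate y = [1, 2, 0, 4, 0]; check y·C column-wise:
  col t0: 1·0 + 2·-2 + 0·-1 + 4·1 = 0
  col t1: 1·-2 + 2·1 + 4·0 + 0·1 = 0
  col t2: 1·0 + 2·0 + 0·-2 + 4·0 + 0·2 = 0

y = (A:1, B:2, C:0, D:4, E:0)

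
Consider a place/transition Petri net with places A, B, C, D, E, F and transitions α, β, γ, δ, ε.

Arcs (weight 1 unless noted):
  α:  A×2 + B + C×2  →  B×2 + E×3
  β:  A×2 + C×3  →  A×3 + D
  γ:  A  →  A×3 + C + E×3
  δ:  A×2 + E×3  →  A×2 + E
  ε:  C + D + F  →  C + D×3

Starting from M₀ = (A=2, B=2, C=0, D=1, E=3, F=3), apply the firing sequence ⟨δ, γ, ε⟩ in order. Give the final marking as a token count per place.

(A=4, B=2, C=1, D=3, E=4, F=2)

step 1: fire δ:  (A=2, B=2, C=0, D=1, E=3, F=3) → (A=2, B=2, C=0, D=1, E=1, F=3)
step 2: fire γ:  (A=2, B=2, C=0, D=1, E=1, F=3) → (A=4, B=2, C=1, D=1, E=4, F=3)
step 3: fire ε:  (A=4, B=2, C=1, D=1, E=4, F=3) → (A=4, B=2, C=1, D=3, E=4, F=2)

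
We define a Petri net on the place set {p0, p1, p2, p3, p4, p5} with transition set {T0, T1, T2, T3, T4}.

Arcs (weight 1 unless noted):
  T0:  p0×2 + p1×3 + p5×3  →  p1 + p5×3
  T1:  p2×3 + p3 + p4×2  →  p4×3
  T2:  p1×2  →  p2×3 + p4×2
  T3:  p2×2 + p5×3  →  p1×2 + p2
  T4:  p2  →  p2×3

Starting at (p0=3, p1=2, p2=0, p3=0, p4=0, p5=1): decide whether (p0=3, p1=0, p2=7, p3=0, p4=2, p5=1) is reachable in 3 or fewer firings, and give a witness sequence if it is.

step 1: fire T2:  (p0=3, p1=2, p2=0, p3=0, p4=0, p5=1) → (p0=3, p1=0, p2=3, p3=0, p4=2, p5=1)
step 2: fire T4:  (p0=3, p1=0, p2=3, p3=0, p4=2, p5=1) → (p0=3, p1=0, p2=5, p3=0, p4=2, p5=1)
step 3: fire T4:  (p0=3, p1=0, p2=5, p3=0, p4=2, p5=1) → (p0=3, p1=0, p2=7, p3=0, p4=2, p5=1)

YES — reachable via ⟨T2, T4, T4⟩ (3 firings)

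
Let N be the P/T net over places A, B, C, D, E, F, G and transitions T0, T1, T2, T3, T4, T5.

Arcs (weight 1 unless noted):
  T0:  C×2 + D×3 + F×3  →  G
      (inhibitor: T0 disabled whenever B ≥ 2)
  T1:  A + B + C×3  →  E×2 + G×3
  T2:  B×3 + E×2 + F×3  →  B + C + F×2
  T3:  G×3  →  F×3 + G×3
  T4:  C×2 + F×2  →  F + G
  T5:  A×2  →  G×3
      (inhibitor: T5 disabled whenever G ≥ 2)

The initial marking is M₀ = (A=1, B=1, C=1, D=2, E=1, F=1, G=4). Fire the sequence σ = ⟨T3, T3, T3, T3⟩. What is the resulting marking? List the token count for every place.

(A=1, B=1, C=1, D=2, E=1, F=13, G=4)

step 1: fire T3:  (A=1, B=1, C=1, D=2, E=1, F=1, G=4) → (A=1, B=1, C=1, D=2, E=1, F=4, G=4)
step 2: fire T3:  (A=1, B=1, C=1, D=2, E=1, F=4, G=4) → (A=1, B=1, C=1, D=2, E=1, F=7, G=4)
step 3: fire T3:  (A=1, B=1, C=1, D=2, E=1, F=7, G=4) → (A=1, B=1, C=1, D=2, E=1, F=10, G=4)
step 4: fire T3:  (A=1, B=1, C=1, D=2, E=1, F=10, G=4) → (A=1, B=1, C=1, D=2, E=1, F=13, G=4)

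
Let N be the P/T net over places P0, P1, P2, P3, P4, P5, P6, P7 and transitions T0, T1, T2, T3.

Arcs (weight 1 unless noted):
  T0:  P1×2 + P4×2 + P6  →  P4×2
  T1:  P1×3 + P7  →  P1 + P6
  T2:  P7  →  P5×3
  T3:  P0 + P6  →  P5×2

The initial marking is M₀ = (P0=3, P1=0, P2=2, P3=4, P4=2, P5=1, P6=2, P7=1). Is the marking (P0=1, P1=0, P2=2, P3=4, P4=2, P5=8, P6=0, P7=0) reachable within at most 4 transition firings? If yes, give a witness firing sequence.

step 1: fire T2:  (P0=3, P1=0, P2=2, P3=4, P4=2, P5=1, P6=2, P7=1) → (P0=3, P1=0, P2=2, P3=4, P4=2, P5=4, P6=2, P7=0)
step 2: fire T3:  (P0=3, P1=0, P2=2, P3=4, P4=2, P5=4, P6=2, P7=0) → (P0=2, P1=0, P2=2, P3=4, P4=2, P5=6, P6=1, P7=0)
step 3: fire T3:  (P0=2, P1=0, P2=2, P3=4, P4=2, P5=6, P6=1, P7=0) → (P0=1, P1=0, P2=2, P3=4, P4=2, P5=8, P6=0, P7=0)

YES — reachable via ⟨T2, T3, T3⟩ (3 firings)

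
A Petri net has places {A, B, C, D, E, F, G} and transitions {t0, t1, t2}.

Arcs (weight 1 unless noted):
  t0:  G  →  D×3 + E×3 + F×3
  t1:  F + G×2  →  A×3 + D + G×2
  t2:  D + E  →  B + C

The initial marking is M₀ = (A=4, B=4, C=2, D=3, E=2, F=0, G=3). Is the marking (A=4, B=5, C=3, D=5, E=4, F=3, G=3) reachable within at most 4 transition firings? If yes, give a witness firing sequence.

depth 0: 1 marking
depth 1: 3 markings reached so far
depth 2: 7 markings reached so far
depth 3: 13 markings reached so far
depth 4: 22 markings reached so far
target is not among the 22 markings reachable within 4 steps

NO — not reachable within 4 firings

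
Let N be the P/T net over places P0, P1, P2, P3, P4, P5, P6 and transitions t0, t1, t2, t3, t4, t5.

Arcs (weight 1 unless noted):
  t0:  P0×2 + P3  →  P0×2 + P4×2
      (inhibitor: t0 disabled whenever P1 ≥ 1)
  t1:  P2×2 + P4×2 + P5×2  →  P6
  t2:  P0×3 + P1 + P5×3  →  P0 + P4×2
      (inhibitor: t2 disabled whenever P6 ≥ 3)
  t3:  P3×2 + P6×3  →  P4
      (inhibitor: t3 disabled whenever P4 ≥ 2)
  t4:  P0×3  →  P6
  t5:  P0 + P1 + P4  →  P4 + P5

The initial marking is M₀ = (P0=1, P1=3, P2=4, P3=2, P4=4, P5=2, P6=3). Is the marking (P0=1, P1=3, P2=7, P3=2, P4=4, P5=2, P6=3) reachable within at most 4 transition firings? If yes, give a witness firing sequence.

NO — not reachable within 4 firings

depth 0: 1 marking
depth 1: 3 markings reached so far
depth 2: 4 markings reached so far
depth 3: 4 markings reached so far
(frontier empty at depth 3; search complete)
target is not among the 4 markings reachable within 4 steps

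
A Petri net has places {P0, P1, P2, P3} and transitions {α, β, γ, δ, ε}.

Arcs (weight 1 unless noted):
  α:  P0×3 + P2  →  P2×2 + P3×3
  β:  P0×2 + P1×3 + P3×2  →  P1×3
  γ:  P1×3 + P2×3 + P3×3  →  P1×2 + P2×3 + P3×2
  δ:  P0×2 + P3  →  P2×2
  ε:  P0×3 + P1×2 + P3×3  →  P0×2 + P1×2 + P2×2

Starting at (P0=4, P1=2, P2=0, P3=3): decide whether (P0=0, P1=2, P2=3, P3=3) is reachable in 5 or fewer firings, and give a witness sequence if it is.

YES — reachable via ⟨ε, α⟩ (2 firings)

step 1: fire ε:  (P0=4, P1=2, P2=0, P3=3) → (P0=3, P1=2, P2=2, P3=0)
step 2: fire α:  (P0=3, P1=2, P2=2, P3=0) → (P0=0, P1=2, P2=3, P3=3)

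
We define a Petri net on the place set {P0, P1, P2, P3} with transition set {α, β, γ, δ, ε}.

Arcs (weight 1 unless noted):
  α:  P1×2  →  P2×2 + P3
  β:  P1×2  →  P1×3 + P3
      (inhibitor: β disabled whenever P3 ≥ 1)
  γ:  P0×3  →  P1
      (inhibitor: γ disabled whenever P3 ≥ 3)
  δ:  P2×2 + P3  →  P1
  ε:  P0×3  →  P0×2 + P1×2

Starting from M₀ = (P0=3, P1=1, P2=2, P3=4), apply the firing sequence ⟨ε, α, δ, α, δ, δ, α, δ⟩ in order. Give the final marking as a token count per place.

step 1: fire ε:  (P0=3, P1=1, P2=2, P3=4) → (P0=2, P1=3, P2=2, P3=4)
step 2: fire α:  (P0=2, P1=3, P2=2, P3=4) → (P0=2, P1=1, P2=4, P3=5)
step 3: fire δ:  (P0=2, P1=1, P2=4, P3=5) → (P0=2, P1=2, P2=2, P3=4)
step 4: fire α:  (P0=2, P1=2, P2=2, P3=4) → (P0=2, P1=0, P2=4, P3=5)
step 5: fire δ:  (P0=2, P1=0, P2=4, P3=5) → (P0=2, P1=1, P2=2, P3=4)
step 6: fire δ:  (P0=2, P1=1, P2=2, P3=4) → (P0=2, P1=2, P2=0, P3=3)
step 7: fire α:  (P0=2, P1=2, P2=0, P3=3) → (P0=2, P1=0, P2=2, P3=4)
step 8: fire δ:  (P0=2, P1=0, P2=2, P3=4) → (P0=2, P1=1, P2=0, P3=3)

(P0=2, P1=1, P2=0, P3=3)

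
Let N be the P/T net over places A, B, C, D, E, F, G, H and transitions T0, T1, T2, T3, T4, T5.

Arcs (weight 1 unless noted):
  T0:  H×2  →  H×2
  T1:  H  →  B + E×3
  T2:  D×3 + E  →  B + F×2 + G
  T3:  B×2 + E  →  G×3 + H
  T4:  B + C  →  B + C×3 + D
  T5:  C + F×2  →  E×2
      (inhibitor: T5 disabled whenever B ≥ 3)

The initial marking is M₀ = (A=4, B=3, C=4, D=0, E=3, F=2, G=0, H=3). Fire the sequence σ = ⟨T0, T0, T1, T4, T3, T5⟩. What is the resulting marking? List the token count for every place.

step 1: fire T0:  (A=4, B=3, C=4, D=0, E=3, F=2, G=0, H=3) → (A=4, B=3, C=4, D=0, E=3, F=2, G=0, H=3)
step 2: fire T0:  (A=4, B=3, C=4, D=0, E=3, F=2, G=0, H=3) → (A=4, B=3, C=4, D=0, E=3, F=2, G=0, H=3)
step 3: fire T1:  (A=4, B=3, C=4, D=0, E=3, F=2, G=0, H=3) → (A=4, B=4, C=4, D=0, E=6, F=2, G=0, H=2)
step 4: fire T4:  (A=4, B=4, C=4, D=0, E=6, F=2, G=0, H=2) → (A=4, B=4, C=6, D=1, E=6, F=2, G=0, H=2)
step 5: fire T3:  (A=4, B=4, C=6, D=1, E=6, F=2, G=0, H=2) → (A=4, B=2, C=6, D=1, E=5, F=2, G=3, H=3)
step 6: fire T5:  (A=4, B=2, C=6, D=1, E=5, F=2, G=3, H=3) → (A=4, B=2, C=5, D=1, E=7, F=0, G=3, H=3)

(A=4, B=2, C=5, D=1, E=7, F=0, G=3, H=3)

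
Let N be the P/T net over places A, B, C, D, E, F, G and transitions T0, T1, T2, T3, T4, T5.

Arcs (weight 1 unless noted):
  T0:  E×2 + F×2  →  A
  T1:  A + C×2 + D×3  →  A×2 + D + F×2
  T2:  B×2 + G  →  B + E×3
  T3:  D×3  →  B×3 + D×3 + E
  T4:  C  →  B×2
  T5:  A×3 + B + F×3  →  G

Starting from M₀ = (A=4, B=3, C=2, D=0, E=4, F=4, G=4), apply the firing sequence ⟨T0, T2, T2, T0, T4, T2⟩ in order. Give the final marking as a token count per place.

(A=6, B=2, C=1, D=0, E=9, F=0, G=1)

step 1: fire T0:  (A=4, B=3, C=2, D=0, E=4, F=4, G=4) → (A=5, B=3, C=2, D=0, E=2, F=2, G=4)
step 2: fire T2:  (A=5, B=3, C=2, D=0, E=2, F=2, G=4) → (A=5, B=2, C=2, D=0, E=5, F=2, G=3)
step 3: fire T2:  (A=5, B=2, C=2, D=0, E=5, F=2, G=3) → (A=5, B=1, C=2, D=0, E=8, F=2, G=2)
step 4: fire T0:  (A=5, B=1, C=2, D=0, E=8, F=2, G=2) → (A=6, B=1, C=2, D=0, E=6, F=0, G=2)
step 5: fire T4:  (A=6, B=1, C=2, D=0, E=6, F=0, G=2) → (A=6, B=3, C=1, D=0, E=6, F=0, G=2)
step 6: fire T2:  (A=6, B=3, C=1, D=0, E=6, F=0, G=2) → (A=6, B=2, C=1, D=0, E=9, F=0, G=1)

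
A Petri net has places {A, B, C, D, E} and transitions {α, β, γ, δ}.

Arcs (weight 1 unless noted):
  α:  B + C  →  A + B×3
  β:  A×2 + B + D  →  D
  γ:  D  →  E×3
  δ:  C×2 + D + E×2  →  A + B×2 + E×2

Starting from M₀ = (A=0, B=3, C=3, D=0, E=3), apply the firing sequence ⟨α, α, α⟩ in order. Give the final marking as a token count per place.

step 1: fire α:  (A=0, B=3, C=3, D=0, E=3) → (A=1, B=5, C=2, D=0, E=3)
step 2: fire α:  (A=1, B=5, C=2, D=0, E=3) → (A=2, B=7, C=1, D=0, E=3)
step 3: fire α:  (A=2, B=7, C=1, D=0, E=3) → (A=3, B=9, C=0, D=0, E=3)

(A=3, B=9, C=0, D=0, E=3)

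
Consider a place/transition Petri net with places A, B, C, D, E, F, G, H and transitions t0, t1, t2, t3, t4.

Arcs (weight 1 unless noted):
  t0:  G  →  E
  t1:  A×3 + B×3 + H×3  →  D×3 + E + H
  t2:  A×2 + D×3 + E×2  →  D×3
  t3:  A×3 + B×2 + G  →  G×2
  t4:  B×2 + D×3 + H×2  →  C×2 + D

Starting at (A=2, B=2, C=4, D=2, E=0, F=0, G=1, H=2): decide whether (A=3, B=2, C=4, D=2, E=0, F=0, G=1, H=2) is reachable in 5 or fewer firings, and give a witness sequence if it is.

NO — not reachable within 5 firings

depth 0: 1 marking
depth 1: 2 markings reached so far
depth 2: 2 markings reached so far
(frontier empty at depth 2; search complete)
target is not among the 2 markings reachable within 5 steps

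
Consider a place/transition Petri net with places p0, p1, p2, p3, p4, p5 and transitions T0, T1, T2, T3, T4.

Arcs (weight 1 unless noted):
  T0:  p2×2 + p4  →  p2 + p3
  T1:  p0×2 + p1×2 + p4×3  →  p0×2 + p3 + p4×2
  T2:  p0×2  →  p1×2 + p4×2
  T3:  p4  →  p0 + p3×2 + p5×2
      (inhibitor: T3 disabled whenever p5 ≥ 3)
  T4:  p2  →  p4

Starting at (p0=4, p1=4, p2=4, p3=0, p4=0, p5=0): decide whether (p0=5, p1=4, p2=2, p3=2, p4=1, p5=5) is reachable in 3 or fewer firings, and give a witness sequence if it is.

NO — not reachable within 3 firings

depth 0: 1 marking
depth 1: 3 markings reached so far
depth 2: 10 markings reached so far
depth 3: 23 markings reached so far
target is not among the 23 markings reachable within 3 steps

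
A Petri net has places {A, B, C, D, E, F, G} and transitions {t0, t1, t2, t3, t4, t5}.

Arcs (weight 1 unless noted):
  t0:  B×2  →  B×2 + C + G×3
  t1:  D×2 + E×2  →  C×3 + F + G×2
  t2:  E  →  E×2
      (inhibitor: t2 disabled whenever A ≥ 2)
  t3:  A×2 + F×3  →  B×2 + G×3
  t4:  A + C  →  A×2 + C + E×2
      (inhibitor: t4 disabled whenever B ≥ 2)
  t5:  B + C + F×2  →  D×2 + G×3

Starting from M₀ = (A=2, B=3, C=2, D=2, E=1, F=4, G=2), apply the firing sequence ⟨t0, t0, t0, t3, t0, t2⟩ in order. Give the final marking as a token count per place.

step 1: fire t0:  (A=2, B=3, C=2, D=2, E=1, F=4, G=2) → (A=2, B=3, C=3, D=2, E=1, F=4, G=5)
step 2: fire t0:  (A=2, B=3, C=3, D=2, E=1, F=4, G=5) → (A=2, B=3, C=4, D=2, E=1, F=4, G=8)
step 3: fire t0:  (A=2, B=3, C=4, D=2, E=1, F=4, G=8) → (A=2, B=3, C=5, D=2, E=1, F=4, G=11)
step 4: fire t3:  (A=2, B=3, C=5, D=2, E=1, F=4, G=11) → (A=0, B=5, C=5, D=2, E=1, F=1, G=14)
step 5: fire t0:  (A=0, B=5, C=5, D=2, E=1, F=1, G=14) → (A=0, B=5, C=6, D=2, E=1, F=1, G=17)
step 6: fire t2:  (A=0, B=5, C=6, D=2, E=1, F=1, G=17) → (A=0, B=5, C=6, D=2, E=2, F=1, G=17)

(A=0, B=5, C=6, D=2, E=2, F=1, G=17)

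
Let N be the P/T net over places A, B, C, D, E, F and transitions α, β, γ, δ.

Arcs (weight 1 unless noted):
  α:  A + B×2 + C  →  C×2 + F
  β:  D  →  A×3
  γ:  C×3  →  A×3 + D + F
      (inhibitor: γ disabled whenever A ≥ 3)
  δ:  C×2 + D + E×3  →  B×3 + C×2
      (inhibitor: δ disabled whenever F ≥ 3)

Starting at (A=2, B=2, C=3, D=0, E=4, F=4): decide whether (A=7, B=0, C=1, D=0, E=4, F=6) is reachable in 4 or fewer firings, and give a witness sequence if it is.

YES — reachable via ⟨α, γ, β⟩ (3 firings)

step 1: fire α:  (A=2, B=2, C=3, D=0, E=4, F=4) → (A=1, B=0, C=4, D=0, E=4, F=5)
step 2: fire γ:  (A=1, B=0, C=4, D=0, E=4, F=5) → (A=4, B=0, C=1, D=1, E=4, F=6)
step 3: fire β:  (A=4, B=0, C=1, D=1, E=4, F=6) → (A=7, B=0, C=1, D=0, E=4, F=6)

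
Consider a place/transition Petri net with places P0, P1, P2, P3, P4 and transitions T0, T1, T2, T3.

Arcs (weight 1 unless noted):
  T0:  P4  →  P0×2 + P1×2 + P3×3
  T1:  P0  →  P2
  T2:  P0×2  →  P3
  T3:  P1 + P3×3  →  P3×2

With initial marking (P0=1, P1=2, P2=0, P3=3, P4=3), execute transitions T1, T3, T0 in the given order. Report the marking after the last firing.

(P0=2, P1=3, P2=1, P3=5, P4=2)

step 1: fire T1:  (P0=1, P1=2, P2=0, P3=3, P4=3) → (P0=0, P1=2, P2=1, P3=3, P4=3)
step 2: fire T3:  (P0=0, P1=2, P2=1, P3=3, P4=3) → (P0=0, P1=1, P2=1, P3=2, P4=3)
step 3: fire T0:  (P0=0, P1=1, P2=1, P3=2, P4=3) → (P0=2, P1=3, P2=1, P3=5, P4=2)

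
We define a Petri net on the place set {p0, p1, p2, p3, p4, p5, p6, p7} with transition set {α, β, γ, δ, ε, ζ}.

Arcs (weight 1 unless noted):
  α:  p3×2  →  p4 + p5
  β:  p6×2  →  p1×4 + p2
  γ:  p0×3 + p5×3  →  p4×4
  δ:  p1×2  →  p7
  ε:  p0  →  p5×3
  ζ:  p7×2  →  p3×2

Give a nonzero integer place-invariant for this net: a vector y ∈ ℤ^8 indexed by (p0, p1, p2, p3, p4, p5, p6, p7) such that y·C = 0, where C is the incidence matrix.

y = (p0:0, p1:0, p2:2, p3:0, p4:0, p5:0, p6:1, p7:0)

Incidence matrix C (rows=places, cols=transitions):
        α    β    γ    δ    ε    ζ
   p0   0    0   -3    0   -1    0
   p1   0    4    0   -2    0    0
   p2   0    1    0    0    0    0
   p3  -2    0    0    0    0    2
   p4   1    0    4    0    0    0
   p5   1    0   -3    0    3    0
   p6   0   -2    0    0    0    0
   p7   0    0    0    1    0   -2

Candidate y = [0, 0, 2, 0, 0, 0, 1, 0]; check y·C column-wise:
  col α: 2·0 + 0·-2 + 0·1 + 0·1 + 1·0 = 0
  col β: 0·4 + 2·1 + 1·-2 = 0
  col γ: 0·-3 + 2·0 + 0·4 + 0·-3 + 1·0 = 0
  col δ: 0·-2 + 2·0 + 1·0 + 0·1 = 0
  col ε: 0·-1 + 2·0 + 0·3 + 1·0 = 0
  col ζ: 2·0 + 0·2 + 1·0 + 0·-2 = 0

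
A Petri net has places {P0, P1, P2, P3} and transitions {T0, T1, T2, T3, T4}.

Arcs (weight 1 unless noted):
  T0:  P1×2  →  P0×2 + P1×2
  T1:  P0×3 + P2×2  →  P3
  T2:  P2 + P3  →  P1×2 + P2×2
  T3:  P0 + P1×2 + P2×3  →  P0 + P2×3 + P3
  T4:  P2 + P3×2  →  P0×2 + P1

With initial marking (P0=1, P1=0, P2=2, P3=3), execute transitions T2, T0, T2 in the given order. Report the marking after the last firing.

step 1: fire T2:  (P0=1, P1=0, P2=2, P3=3) → (P0=1, P1=2, P2=3, P3=2)
step 2: fire T0:  (P0=1, P1=2, P2=3, P3=2) → (P0=3, P1=2, P2=3, P3=2)
step 3: fire T2:  (P0=3, P1=2, P2=3, P3=2) → (P0=3, P1=4, P2=4, P3=1)

(P0=3, P1=4, P2=4, P3=1)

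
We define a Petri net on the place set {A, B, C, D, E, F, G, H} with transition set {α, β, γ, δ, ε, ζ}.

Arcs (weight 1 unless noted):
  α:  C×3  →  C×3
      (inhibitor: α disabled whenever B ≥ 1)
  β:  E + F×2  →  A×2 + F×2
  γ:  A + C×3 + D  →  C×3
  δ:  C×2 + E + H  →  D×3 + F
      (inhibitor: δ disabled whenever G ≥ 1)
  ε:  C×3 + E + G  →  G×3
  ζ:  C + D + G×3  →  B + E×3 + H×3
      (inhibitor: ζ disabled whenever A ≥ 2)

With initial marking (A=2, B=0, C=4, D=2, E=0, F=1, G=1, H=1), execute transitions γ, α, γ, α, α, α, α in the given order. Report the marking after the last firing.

step 1: fire γ:  (A=2, B=0, C=4, D=2, E=0, F=1, G=1, H=1) → (A=1, B=0, C=4, D=1, E=0, F=1, G=1, H=1)
step 2: fire α:  (A=1, B=0, C=4, D=1, E=0, F=1, G=1, H=1) → (A=1, B=0, C=4, D=1, E=0, F=1, G=1, H=1)
step 3: fire γ:  (A=1, B=0, C=4, D=1, E=0, F=1, G=1, H=1) → (A=0, B=0, C=4, D=0, E=0, F=1, G=1, H=1)
step 4: fire α:  (A=0, B=0, C=4, D=0, E=0, F=1, G=1, H=1) → (A=0, B=0, C=4, D=0, E=0, F=1, G=1, H=1)
step 5: fire α:  (A=0, B=0, C=4, D=0, E=0, F=1, G=1, H=1) → (A=0, B=0, C=4, D=0, E=0, F=1, G=1, H=1)
step 6: fire α:  (A=0, B=0, C=4, D=0, E=0, F=1, G=1, H=1) → (A=0, B=0, C=4, D=0, E=0, F=1, G=1, H=1)
step 7: fire α:  (A=0, B=0, C=4, D=0, E=0, F=1, G=1, H=1) → (A=0, B=0, C=4, D=0, E=0, F=1, G=1, H=1)

(A=0, B=0, C=4, D=0, E=0, F=1, G=1, H=1)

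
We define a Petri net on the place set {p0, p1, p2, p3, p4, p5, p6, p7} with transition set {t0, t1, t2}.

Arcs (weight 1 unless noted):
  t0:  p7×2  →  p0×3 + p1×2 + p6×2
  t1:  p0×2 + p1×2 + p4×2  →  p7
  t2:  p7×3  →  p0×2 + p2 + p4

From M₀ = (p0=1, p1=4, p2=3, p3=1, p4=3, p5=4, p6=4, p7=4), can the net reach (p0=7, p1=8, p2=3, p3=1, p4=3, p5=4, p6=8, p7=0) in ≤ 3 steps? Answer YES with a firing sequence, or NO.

step 1: fire t0:  (p0=1, p1=4, p2=3, p3=1, p4=3, p5=4, p6=4, p7=4) → (p0=4, p1=6, p2=3, p3=1, p4=3, p5=4, p6=6, p7=2)
step 2: fire t0:  (p0=4, p1=6, p2=3, p3=1, p4=3, p5=4, p6=6, p7=2) → (p0=7, p1=8, p2=3, p3=1, p4=3, p5=4, p6=8, p7=0)

YES — reachable via ⟨t0, t0⟩ (2 firings)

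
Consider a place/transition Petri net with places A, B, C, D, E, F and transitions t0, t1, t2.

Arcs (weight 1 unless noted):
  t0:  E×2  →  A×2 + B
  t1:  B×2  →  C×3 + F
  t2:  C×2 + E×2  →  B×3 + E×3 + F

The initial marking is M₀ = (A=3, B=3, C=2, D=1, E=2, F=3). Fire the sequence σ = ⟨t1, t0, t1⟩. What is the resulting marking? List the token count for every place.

step 1: fire t1:  (A=3, B=3, C=2, D=1, E=2, F=3) → (A=3, B=1, C=5, D=1, E=2, F=4)
step 2: fire t0:  (A=3, B=1, C=5, D=1, E=2, F=4) → (A=5, B=2, C=5, D=1, E=0, F=4)
step 3: fire t1:  (A=5, B=2, C=5, D=1, E=0, F=4) → (A=5, B=0, C=8, D=1, E=0, F=5)

(A=5, B=0, C=8, D=1, E=0, F=5)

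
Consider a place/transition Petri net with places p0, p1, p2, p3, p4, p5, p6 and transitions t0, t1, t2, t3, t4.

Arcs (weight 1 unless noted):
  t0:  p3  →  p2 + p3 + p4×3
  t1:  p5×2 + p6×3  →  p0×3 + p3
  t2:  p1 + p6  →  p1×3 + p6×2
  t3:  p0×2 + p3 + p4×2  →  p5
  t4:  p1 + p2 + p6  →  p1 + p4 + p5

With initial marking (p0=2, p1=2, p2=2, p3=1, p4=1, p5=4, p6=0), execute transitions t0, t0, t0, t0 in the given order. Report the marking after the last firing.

(p0=2, p1=2, p2=6, p3=1, p4=13, p5=4, p6=0)

step 1: fire t0:  (p0=2, p1=2, p2=2, p3=1, p4=1, p5=4, p6=0) → (p0=2, p1=2, p2=3, p3=1, p4=4, p5=4, p6=0)
step 2: fire t0:  (p0=2, p1=2, p2=3, p3=1, p4=4, p5=4, p6=0) → (p0=2, p1=2, p2=4, p3=1, p4=7, p5=4, p6=0)
step 3: fire t0:  (p0=2, p1=2, p2=4, p3=1, p4=7, p5=4, p6=0) → (p0=2, p1=2, p2=5, p3=1, p4=10, p5=4, p6=0)
step 4: fire t0:  (p0=2, p1=2, p2=5, p3=1, p4=10, p5=4, p6=0) → (p0=2, p1=2, p2=6, p3=1, p4=13, p5=4, p6=0)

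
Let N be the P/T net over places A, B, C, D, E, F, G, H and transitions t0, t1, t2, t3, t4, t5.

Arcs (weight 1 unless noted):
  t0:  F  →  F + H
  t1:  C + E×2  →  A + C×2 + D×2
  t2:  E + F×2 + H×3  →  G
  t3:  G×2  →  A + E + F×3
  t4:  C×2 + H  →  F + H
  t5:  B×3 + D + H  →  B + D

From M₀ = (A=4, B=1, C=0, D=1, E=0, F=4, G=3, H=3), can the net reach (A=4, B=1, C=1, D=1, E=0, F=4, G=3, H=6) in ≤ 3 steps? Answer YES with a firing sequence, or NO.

NO — not reachable within 3 firings

depth 0: 1 marking
depth 1: 3 markings reached so far
depth 2: 6 markings reached so far
depth 3: 10 markings reached so far
target is not among the 10 markings reachable within 3 steps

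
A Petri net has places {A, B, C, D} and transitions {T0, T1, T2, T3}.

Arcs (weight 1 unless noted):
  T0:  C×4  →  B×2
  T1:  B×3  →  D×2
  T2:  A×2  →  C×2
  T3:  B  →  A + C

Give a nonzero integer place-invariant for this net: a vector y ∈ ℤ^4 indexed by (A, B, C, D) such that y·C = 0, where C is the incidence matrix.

Incidence matrix C (rows=places, cols=transitions):
       T0   T1   T2   T3
    A   0    0   -2    1
    B   2   -3    0   -1
    C  -4    0    2    1
    D   0    2    0    0

Candidate y = [1, 2, 1, 3]; check y·C column-wise:
  col T0: 1·0 + 2·2 + 1·-4 + 3·0 = 0
  col T1: 1·0 + 2·-3 + 1·0 + 3·2 = 0
  col T2: 1·-2 + 2·0 + 1·2 + 3·0 = 0
  col T3: 1·1 + 2·-1 + 1·1 + 3·0 = 0

y = (A:1, B:2, C:1, D:3)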